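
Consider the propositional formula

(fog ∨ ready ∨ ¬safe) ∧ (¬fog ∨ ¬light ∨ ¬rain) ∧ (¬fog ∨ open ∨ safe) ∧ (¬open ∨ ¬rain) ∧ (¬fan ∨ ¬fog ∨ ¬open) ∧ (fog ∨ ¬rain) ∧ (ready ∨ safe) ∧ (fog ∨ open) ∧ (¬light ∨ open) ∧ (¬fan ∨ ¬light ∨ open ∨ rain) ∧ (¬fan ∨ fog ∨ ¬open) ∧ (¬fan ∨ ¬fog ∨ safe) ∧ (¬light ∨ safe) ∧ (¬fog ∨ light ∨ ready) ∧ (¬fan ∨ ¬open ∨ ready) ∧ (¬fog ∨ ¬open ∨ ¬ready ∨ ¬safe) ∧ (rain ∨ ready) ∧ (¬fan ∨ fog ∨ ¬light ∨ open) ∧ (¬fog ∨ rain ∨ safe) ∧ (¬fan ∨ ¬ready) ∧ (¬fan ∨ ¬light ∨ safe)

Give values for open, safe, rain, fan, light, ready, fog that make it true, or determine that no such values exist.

open = True, safe = True, rain = False, fan = False, light = False, ready = True, fog = False

Set open = True.
  then (¬open ∨ ¬rain) forces rain = False.
  then (rain ∨ ready) forces ready = True.
  then (¬fan ∨ ¬ready) forces fan = False.
Set safe = True.
  then (¬fog ∨ ¬open ∨ ¬ready ∨ ¬safe) forces fog = False.
Set light = False.
All clauses satisfied.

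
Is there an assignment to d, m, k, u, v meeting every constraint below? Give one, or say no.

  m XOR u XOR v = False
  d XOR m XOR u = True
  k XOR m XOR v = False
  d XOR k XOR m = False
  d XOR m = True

Adding constraints 1, 2, 3, 4 mod 2: every variable appears an even number of times on the left, so the left side is 0.
But the right sides sum to 1 (mod 2). 0 ≠ 1 — the system is inconsistent.

Unsatisfiable — no assignment works.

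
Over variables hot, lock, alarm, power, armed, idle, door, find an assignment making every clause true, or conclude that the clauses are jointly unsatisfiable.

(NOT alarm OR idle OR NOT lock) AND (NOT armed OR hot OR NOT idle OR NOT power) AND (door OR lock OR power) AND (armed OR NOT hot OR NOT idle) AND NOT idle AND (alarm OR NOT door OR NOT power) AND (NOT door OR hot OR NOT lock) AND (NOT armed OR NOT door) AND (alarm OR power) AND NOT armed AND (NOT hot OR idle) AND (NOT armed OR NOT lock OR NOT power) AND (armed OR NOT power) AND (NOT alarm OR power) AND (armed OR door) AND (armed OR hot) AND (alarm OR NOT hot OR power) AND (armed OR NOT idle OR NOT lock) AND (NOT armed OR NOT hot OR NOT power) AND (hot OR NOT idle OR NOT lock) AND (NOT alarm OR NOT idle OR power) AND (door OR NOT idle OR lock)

The formula is unsatisfiable.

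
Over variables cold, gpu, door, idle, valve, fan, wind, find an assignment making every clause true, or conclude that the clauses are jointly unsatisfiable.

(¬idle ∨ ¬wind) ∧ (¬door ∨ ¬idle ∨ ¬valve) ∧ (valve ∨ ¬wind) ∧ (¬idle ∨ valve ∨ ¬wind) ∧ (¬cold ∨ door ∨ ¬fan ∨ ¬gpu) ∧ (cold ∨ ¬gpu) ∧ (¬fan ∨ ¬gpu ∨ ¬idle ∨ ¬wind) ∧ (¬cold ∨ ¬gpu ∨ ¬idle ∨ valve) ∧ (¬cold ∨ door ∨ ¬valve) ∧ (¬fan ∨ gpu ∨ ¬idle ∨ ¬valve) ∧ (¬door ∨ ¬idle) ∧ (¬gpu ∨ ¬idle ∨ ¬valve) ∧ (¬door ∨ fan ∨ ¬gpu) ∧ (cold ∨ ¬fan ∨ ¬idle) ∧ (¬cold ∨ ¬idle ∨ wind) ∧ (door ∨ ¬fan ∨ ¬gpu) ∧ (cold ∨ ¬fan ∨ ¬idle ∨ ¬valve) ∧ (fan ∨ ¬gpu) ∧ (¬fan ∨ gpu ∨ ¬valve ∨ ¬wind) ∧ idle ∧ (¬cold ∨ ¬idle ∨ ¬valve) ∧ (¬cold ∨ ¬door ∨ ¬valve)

cold=F; gpu=F; door=F; idle=T; valve=T; fan=F; wind=F

Unit clause (idle) forces idle = True.
In (¬idle ∨ ¬wind) only ¬wind is left, so wind = False.
In (¬door ∨ ¬idle) only ¬door is left, so door = False.
In (¬cold ∨ ¬idle ∨ wind) only ¬cold is left, so cold = False.
In (cold ∨ ¬gpu) only ¬gpu is left, so gpu = False.
In (cold ∨ ¬fan ∨ ¬idle) only ¬fan is left, so fan = False.
Set valve = True.
All clauses satisfied.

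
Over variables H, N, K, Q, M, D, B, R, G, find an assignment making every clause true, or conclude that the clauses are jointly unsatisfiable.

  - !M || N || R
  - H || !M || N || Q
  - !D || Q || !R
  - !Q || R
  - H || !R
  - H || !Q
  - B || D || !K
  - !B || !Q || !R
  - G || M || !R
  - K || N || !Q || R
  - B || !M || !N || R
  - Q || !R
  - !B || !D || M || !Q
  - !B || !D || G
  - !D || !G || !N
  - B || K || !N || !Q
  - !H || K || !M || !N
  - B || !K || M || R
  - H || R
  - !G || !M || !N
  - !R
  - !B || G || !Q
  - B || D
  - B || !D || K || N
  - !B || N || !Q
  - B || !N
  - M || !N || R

H = True; N = False; K = False; Q = False; M = False; D = True; B = True; R = False; G = True

Unit clause (!R) forces R = False.
In (!Q || R) only !Q is left, so Q = False.
In (H || R) only H is left, so H = True.
Set N = False.
  then (!M || N || R) forces M = False.
Set K = False.
Set D = True.
  then (B || !D || K || N) forces B = True.
  then (!B || !D || G) forces G = True.
All clauses satisfied.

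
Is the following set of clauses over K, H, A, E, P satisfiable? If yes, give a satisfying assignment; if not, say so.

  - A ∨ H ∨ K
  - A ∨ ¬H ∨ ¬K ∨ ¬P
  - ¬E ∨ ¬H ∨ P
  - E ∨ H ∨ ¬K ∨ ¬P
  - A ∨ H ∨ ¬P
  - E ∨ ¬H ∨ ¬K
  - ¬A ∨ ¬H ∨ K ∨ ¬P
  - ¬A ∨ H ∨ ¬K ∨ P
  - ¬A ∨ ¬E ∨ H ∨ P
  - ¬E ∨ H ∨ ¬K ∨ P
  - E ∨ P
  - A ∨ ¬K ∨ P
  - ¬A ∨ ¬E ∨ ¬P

K = False, H = True, A = False, E = False, P = True

Set K = False.
Set H = True.
Try A = True:
  (¬A ∨ ¬H ∨ K ∨ ¬P) forces P = False.
  (¬E ∨ ¬H ∨ P) forces E = False.
  clause (E ∨ P) is falsified — backtrack.
So A = False.
Set E = False.
  then (E ∨ P) forces P = True.
All clauses satisfied.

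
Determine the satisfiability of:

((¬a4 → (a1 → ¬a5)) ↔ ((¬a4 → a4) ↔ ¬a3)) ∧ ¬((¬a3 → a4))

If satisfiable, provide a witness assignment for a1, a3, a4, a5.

a1 = True, a3 = False, a4 = False, a5 = True

  (¬a4 → (a1 → ¬a5)) ↔ ((¬a4 → a4) ↔ ¬a3) = True
    ¬a4 → (a1 → ¬a5) = False
      ¬a4 = True
      a1 → ¬a5 = False
        ¬a5 = False
    (¬a4 → a4) ↔ ¬a3 = False
      ¬a4 → a4 = False
        ¬a4 = True
      ¬a3 = True
  ¬((¬a3 → a4)) = True
    ¬a3 → a4 = False
      ¬a3 = True
Both conjuncts True, so the formula holds.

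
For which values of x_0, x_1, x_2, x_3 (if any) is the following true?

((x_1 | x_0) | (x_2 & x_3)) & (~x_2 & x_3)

x_0: True, x_1: False, x_2: False, x_3: True

  (x_1 | x_0) | (x_2 & x_3) = True
    x_1 | x_0 = True
    x_2 & x_3 = False
  ~x_2 & x_3 = True
    ~x_2 = True
Both conjuncts True, so the formula holds.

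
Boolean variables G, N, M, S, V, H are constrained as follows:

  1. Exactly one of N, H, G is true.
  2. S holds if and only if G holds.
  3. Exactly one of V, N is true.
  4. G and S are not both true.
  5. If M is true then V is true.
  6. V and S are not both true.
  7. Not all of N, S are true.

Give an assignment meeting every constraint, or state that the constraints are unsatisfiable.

G = False, N = False, M = True, S = False, V = True, H = True

  (1) {N, H, G}: 1 true — exactly one ✓
  (2) S=F, G=F — same ✓
  (3) {V, N}: 1 true — exactly one ✓
  (4) G=F, S=F — not both ✓
  (5) M=T ⇒ V: T ✓
  (6) V=T, S=F — not both ✓
  (7) {N, S}: 0/2 true — not all ✓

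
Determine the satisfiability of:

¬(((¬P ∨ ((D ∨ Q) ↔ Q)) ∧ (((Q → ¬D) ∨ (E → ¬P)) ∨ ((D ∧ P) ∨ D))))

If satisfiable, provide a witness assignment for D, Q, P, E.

D=T, Q=F, P=T, E=T

  ¬(((¬P ∨ ((D ∨ Q) ↔ Q)) ∧ (((Q → ¬D) ∨ (E → ¬P)) ∨ ((D ∧ P) ∨ D)))) = True
    (¬P ∨ ((D ∨ Q) ↔ Q)) ∧ (((Q → ¬D) ∨ (E → ¬P)) ∨ ((D ∧ P) ∨ D)) = False
      ¬P ∨ ((D ∨ Q) ↔ Q) = False
        ¬P = False
        (D ∨ Q) ↔ Q = False
          D ∨ Q = True
      ((Q → ¬D) ∨ (E → ¬P)) ∨ ((D ∧ P) ∨ D) = True
        (Q → ¬D) ∨ (E → ¬P) = True
          Q → ¬D = True
            ¬D = False
          E → ¬P = False
            ¬P = False
        (D ∧ P) ∨ D = True
          D ∧ P = True
The formula evaluates to True.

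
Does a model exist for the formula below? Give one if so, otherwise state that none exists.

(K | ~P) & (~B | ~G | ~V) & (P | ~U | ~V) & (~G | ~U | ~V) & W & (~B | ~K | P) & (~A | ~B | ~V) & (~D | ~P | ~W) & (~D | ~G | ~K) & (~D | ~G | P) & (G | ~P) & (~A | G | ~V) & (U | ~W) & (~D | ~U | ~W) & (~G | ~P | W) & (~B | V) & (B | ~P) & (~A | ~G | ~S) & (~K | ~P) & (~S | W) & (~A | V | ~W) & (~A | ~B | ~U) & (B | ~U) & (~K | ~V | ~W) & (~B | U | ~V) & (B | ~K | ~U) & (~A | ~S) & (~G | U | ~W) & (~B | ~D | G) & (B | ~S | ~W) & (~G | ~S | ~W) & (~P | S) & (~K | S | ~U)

Unsatisfiable — no assignment works.

Case P = True:
  (K | ~P) forces K = True.
  Clause (~K | ~P) is falsified — contradiction.
Case P = False:
  (W) forces W = True.
  (U | ~W) forces U = True.
  (P | ~U | ~V) forces V = False.
  (~D | ~U | ~W) forces D = False.
  (~B | V) forces B = False.
  Clause (B | ~U) is falsified — contradiction.
Both cases fail, so the formula is unsatisfiable.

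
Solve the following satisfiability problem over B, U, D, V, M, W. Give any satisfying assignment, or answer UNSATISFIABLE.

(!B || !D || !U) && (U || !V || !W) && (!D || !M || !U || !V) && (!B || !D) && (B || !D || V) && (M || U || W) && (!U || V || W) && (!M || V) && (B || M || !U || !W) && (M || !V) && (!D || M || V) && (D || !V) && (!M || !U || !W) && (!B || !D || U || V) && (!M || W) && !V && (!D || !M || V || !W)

Unit clause (!V) forces V = False.
In (!M || V) only !M is left, so M = False.
In (!D || M || V) only !D is left, so D = False.
Set B = True.
Set U = False.
  then (M || U || W) forces W = True.
All clauses satisfied.

B=T; U=F; D=F; V=F; M=F; W=T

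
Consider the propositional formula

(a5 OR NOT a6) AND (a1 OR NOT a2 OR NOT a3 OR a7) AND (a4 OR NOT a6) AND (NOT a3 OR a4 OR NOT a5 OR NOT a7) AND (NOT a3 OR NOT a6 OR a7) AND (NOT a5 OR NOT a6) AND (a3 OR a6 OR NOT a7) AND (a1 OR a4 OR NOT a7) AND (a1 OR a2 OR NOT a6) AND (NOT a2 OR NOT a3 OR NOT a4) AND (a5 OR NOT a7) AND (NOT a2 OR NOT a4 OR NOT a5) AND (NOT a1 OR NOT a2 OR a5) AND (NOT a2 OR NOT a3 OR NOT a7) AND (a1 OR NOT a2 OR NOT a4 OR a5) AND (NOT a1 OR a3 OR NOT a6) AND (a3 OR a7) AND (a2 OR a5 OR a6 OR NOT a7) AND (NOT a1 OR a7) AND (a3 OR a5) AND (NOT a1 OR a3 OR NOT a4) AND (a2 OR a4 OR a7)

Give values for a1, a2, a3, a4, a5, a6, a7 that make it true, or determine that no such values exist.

Set a1 = True.
  then (NOT a1 OR a7) forces a7 = True.
  then (a5 OR NOT a7) forces a5 = True.
  then (NOT a5 OR NOT a6) forces a6 = False.
  then (a3 OR a6 OR NOT a7) forces a3 = True.
  then (NOT a2 OR NOT a3 OR NOT a7) forces a2 = False.
  then (NOT a3 OR a4 OR NOT a5 OR NOT a7) forces a4 = True.
All clauses satisfied.

a1: True, a2: False, a3: True, a4: True, a5: True, a6: False, a7: True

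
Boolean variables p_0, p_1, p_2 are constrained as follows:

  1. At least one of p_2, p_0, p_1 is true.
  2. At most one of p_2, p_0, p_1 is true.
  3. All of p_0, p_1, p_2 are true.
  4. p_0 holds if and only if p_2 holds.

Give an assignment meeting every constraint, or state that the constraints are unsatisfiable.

Case p_0 = True:
  (2) with p_0=T forces p_2 = False.
  Constraint (3) is violated (p_2=F) — contradiction.
Case p_0 = False:
  Constraint (3) is violated (p_0=F) — contradiction.
Both cases fail — unsatisfiable.

No satisfying assignment exists.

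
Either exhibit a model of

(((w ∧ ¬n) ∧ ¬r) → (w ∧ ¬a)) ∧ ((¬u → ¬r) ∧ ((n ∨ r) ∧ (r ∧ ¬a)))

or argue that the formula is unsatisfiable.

n: False, w: True, u: True, a: False, r: True

  ((w ∧ ¬n) ∧ ¬r) → (w ∧ ¬a) = True
    (w ∧ ¬n) ∧ ¬r = False
      w ∧ ¬n = True
        ¬n = True
      ¬r = False
    w ∧ ¬a = True
      ¬a = True
  (¬u → ¬r) ∧ ((n ∨ r) ∧ (r ∧ ¬a)) = True
    ¬u → ¬r = True
      ¬u = False
      ¬r = False
    (n ∨ r) ∧ (r ∧ ¬a) = True
      n ∨ r = True
      r ∧ ¬a = True
        ¬a = True
Both conjuncts True, so the formula holds.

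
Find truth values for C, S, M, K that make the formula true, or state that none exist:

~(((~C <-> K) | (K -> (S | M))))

C=T; S=F; M=F; K=T

  ~(((~C <-> K) | (K -> (S | M)))) = True
    (~C <-> K) | (K -> (S | M)) = False
      ~C <-> K = False
        ~C = False
      K -> (S | M) = False
        S | M = False
The formula evaluates to True.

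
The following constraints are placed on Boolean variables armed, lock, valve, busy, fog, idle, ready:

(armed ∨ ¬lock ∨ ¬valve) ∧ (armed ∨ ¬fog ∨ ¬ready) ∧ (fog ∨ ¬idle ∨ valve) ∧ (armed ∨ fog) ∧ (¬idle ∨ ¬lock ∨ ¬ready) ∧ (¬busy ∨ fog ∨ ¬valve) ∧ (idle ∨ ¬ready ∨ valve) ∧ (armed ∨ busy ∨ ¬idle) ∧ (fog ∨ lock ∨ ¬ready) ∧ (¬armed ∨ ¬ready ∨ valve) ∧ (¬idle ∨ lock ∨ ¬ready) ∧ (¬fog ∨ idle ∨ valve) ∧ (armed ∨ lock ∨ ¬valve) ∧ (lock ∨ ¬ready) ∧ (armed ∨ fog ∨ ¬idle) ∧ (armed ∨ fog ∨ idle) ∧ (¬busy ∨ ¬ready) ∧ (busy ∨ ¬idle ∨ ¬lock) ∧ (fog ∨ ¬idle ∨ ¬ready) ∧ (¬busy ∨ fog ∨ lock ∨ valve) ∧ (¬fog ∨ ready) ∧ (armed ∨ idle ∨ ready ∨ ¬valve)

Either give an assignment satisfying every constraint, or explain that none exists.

armed = True, lock = True, valve = True, busy = False, fog = True, idle = False, ready = True

Try armed = False:
  (armed ∨ fog) forces fog = True.
  (armed ∨ ¬fog ∨ ¬ready) forces ready = False.
  clause (¬fog ∨ ready) is falsified — backtrack.
So armed = True.
Set lock = True.
Set valve = True.
Try busy = True:
  (¬busy ∨ fog ∨ ¬valve) forces fog = True.
  (¬busy ∨ ¬ready) forces ready = False.
  clause (¬fog ∨ ready) is falsified — backtrack.
So busy = False.
  then (busy ∨ ¬idle ∨ ¬lock) forces idle = False.
Set fog = True.
  then (¬fog ∨ ready) forces ready = True.
All clauses satisfied.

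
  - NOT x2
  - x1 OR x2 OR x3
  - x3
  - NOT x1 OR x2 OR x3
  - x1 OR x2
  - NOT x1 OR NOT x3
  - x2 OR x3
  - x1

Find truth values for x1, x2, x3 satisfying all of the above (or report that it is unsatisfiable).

Unsatisfiable

Case x1 = True:
  (NOT x2) forces x2 = False.
  (x3) forces x3 = True.
  Clause (NOT x1 OR NOT x3) is falsified — contradiction.
Case x1 = False:
  Clause (x1) is falsified — contradiction.
Both cases fail, so the formula is unsatisfiable.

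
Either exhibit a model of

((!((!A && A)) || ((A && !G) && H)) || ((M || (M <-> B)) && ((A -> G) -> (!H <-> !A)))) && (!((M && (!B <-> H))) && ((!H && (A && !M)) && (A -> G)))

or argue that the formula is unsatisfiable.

G = True; A = True; B = True; M = False; H = False

  (!((!A && A)) || ((A && !G) && H)) || ((M || (M <-> B)) && ((A -> G) -> (!H <-> !A))) = True
    !((!A && A)) || ((A && !G) && H) = True
      !((!A && A)) = True
        !A && A = False
          !A = False
      (A && !G) && H = False
        A && !G = False
          !G = False
    (M || (M <-> B)) && ((A -> G) -> (!H <-> !A)) = False
      M || (M <-> B) = False
        M <-> B = False
      (A -> G) -> (!H <-> !A) = False
        A -> G = True
        !H <-> !A = False
          !H = True
          !A = False
  !((M && (!B <-> H))) && ((!H && (A && !M)) && (A -> G)) = True
    !((M && (!B <-> H))) = True
      M && (!B <-> H) = False
        !B <-> H = True
          !B = False
    (!H && (A && !M)) && (A -> G) = True
      !H && (A && !M) = True
        !H = True
        A && !M = True
          !M = True
      A -> G = True
Both conjuncts True, so the formula holds.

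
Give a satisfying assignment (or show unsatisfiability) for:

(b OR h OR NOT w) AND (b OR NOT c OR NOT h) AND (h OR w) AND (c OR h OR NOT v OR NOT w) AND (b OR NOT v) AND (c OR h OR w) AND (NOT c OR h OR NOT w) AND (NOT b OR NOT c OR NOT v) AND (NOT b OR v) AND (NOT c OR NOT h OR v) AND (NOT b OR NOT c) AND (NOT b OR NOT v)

c=F, b=F, w=T, h=T, v=F

Try c = True:
  (NOT b OR NOT c) forces b = False.
  (b OR NOT c OR NOT h) forces h = False.
  (b OR h OR NOT w) forces w = False.
  clause (h OR w) is falsified — backtrack.
So c = False.
Set b = False.
  then (b OR NOT v) forces v = False.
Set w = True.
  then (b OR h OR NOT w) forces h = True.
All clauses satisfied.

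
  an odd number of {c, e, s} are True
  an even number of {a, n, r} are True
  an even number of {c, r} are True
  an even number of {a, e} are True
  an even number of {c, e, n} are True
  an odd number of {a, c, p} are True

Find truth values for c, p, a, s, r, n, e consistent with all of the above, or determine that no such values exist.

c: True; p: False; a: False; s: False; r: True; n: True; e: False

{c, e, s}: 1 true → odd ✓
{a, n, r}: 2 true → even ✓
{c, r}: 2 true → even ✓
{a, e}: 0 true → even ✓
{c, e, n}: 2 true → even ✓
{a, c, p}: 1 true → odd ✓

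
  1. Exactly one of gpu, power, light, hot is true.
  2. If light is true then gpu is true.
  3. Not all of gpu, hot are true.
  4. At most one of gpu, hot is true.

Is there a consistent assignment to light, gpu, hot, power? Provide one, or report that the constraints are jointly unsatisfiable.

light=F, gpu=T, hot=F, power=F

  (1) {gpu, power, light, hot}: 1 true — exactly one ✓
  (2) light=F ⇒ gpu: vacuous ✓
  (3) {gpu, hot}: 1/2 true — not all ✓
  (4) {gpu, hot}: 1 true — at most one ✓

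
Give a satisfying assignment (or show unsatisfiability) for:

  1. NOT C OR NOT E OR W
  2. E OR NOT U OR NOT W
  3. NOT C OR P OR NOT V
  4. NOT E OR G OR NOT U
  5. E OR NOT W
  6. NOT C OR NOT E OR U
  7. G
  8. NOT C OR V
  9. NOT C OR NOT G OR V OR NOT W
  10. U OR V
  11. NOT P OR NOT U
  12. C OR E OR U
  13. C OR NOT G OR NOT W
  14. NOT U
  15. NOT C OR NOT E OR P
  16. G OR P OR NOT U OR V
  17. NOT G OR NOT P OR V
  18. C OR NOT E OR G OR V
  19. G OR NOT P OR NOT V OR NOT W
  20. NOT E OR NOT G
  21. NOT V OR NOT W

Unit clause (G) forces G = True.
Unit clause (NOT U) forces U = False.
In (NOT E OR NOT G) only NOT E is left, so E = False.
In (E OR NOT W) only NOT W is left, so W = False.
In (U OR V) only V is left, so V = True.
In (C OR E OR U) only C is left, so C = True.
In (NOT C OR P OR NOT V) only P is left, so P = True.
All clauses satisfied.

E = False, U = False, V = True, G = True, W = False, P = True, C = True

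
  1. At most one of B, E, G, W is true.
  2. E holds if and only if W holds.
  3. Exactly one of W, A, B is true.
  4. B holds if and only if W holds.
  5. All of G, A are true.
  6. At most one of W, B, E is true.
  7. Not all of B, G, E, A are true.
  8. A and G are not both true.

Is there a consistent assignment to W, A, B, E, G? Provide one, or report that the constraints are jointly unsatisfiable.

Case A = True:
  (3) with A=T forces W = False.
  (2) with W=F forces E = False.
  (3) with A=T forces B = False.
  (5) forces G = True.
  Constraint (8) is violated (A=T, G=T) — contradiction.
Case A = False:
  Constraint (5) is violated (A=F) — contradiction.
Both cases fail — unsatisfiable.

No satisfying assignment exists.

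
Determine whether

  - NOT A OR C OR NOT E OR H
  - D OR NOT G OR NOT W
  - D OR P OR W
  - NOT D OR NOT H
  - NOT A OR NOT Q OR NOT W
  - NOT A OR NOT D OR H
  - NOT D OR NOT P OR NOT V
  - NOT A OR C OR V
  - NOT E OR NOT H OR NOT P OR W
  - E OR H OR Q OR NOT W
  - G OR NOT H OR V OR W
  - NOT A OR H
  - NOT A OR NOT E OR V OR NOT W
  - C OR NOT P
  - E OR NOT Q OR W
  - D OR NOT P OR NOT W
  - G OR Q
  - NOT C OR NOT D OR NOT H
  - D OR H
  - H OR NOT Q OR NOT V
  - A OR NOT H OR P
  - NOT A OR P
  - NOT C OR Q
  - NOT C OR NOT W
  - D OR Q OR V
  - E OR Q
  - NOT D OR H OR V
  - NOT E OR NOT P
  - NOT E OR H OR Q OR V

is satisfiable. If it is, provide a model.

A = False, D = True, E = True, P = False, Q = False, W = True, C = False, H = False, G = True, V = True

Set A = False.
Set D = True.
  then (NOT D OR NOT H) forces H = False.
  then (NOT D OR H OR V) forces V = True.
  then (NOT D OR NOT P OR NOT V) forces P = False.
  then (H OR NOT Q OR NOT V) forces Q = False.
  then (NOT C OR Q) forces C = False.
  then (E OR Q) forces E = True.
  then (G OR Q) forces G = True.
Set W = True.
All clauses satisfied.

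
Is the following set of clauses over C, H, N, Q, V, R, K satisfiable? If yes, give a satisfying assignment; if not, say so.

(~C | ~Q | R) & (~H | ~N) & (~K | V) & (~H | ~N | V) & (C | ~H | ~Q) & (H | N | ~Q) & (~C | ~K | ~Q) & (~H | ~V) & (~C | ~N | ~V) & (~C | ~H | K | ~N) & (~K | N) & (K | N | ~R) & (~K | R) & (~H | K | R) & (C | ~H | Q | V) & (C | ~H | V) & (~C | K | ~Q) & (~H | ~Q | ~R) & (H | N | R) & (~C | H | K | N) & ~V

C: True; H: False; N: True; Q: False; V: False; R: True; K: False

Unit clause (~V) forces V = False.
In (~K | V) only ~K is left, so K = False.
Set C = True.
  then (~C | K | ~Q) forces Q = False.
Set H = False.
  then (~C | H | K | N) forces N = True.
Set R = True.
All clauses satisfied.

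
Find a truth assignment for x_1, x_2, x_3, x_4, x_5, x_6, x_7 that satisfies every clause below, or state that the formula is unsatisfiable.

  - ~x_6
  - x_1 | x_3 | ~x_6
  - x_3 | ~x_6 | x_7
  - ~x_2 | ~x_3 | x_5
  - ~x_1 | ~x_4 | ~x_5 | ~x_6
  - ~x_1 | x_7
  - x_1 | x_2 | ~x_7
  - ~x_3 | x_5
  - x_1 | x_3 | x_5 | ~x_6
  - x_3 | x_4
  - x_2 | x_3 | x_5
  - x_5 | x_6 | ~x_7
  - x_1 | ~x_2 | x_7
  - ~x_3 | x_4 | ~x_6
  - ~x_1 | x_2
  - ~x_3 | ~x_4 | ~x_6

x_1 = True, x_2 = True, x_3 = False, x_4 = True, x_5 = True, x_6 = False, x_7 = True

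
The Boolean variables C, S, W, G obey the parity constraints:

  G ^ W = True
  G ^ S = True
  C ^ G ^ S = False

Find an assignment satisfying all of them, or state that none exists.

C: True, S: True, W: True, G: False

G ^ W = F ^ T = True ✓
G ^ S = F ^ T = True ✓
C ^ G ^ S = T ^ F ^ T = False ✓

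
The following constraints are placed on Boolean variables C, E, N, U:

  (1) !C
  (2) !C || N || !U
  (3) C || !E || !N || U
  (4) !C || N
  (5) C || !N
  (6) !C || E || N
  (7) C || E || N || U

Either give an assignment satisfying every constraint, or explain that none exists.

C = False, E = False, N = False, U = True

Unit clause (!C) forces C = False.
In (C || !N) only !N is left, so N = False.
Set E = False.
  then (C || E || N || U) forces U = True.
Check each clause:
  (!C): !C holds.
  (!C || N || !U): !C holds.
  (C || !E || !N || U): !E holds.
  (!C || N): !C holds.
  (C || !N): !N holds.
  (!C || E || N): !C holds.
  (C || E || N || U): U holds.
All clauses satisfied.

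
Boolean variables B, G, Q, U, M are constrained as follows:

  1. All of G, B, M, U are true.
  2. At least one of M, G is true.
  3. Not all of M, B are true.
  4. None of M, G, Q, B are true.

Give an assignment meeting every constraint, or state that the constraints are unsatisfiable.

Unsatisfiable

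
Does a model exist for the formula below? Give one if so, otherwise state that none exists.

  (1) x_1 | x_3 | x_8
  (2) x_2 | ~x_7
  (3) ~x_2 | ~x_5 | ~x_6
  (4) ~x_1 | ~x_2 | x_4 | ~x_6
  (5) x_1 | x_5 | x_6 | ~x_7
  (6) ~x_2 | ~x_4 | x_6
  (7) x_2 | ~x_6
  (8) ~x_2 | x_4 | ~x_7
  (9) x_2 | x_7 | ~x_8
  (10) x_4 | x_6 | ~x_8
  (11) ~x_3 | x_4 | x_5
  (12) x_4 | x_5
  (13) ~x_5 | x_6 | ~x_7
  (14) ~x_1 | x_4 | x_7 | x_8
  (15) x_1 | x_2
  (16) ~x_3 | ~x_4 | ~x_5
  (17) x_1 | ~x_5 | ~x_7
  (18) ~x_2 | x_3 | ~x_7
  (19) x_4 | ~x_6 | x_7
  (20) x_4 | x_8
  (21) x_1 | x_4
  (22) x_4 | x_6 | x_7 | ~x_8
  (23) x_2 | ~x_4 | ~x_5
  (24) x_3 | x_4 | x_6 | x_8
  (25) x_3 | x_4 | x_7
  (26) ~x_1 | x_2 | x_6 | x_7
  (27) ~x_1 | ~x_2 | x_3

x_1=T, x_2=T, x_3=T, x_4=T, x_5=F, x_6=T, x_7=T, x_8=T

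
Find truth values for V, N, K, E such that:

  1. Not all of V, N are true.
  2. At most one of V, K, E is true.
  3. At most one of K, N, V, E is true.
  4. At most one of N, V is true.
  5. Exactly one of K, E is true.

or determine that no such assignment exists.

V = False, N = False, K = True, E = False

  (1) {V, N}: 0/2 true — not all ✓
  (2) {V, K, E}: 1 true — at most one ✓
  (3) {K, N, V, E}: 1 true — at most one ✓
  (4) {N, V}: 0 true — at most one ✓
  (5) {K, E}: 1 true — exactly one ✓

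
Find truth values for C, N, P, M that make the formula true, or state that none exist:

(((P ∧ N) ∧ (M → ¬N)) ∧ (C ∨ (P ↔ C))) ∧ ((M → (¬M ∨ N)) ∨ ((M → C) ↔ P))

C = True; N = True; P = True; M = False

  ((P ∧ N) ∧ (M → ¬N)) ∧ (C ∨ (P ↔ C)) = True
    (P ∧ N) ∧ (M → ¬N) = True
      P ∧ N = True
      M → ¬N = True
        ¬N = False
    C ∨ (P ↔ C) = True
      P ↔ C = True
  (M → (¬M ∨ N)) ∨ ((M → C) ↔ P) = True
    M → (¬M ∨ N) = True
      ¬M ∨ N = True
        ¬M = True
    (M → C) ↔ P = True
      M → C = True
Both conjuncts True, so the formula holds.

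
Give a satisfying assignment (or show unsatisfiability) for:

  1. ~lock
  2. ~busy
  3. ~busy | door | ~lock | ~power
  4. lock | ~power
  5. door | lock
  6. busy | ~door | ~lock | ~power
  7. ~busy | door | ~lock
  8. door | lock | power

door=T, power=F, lock=F, busy=F

Unit clause (~lock) forces lock = False.
Unit clause (~busy) forces busy = False.
In (lock | ~power) only ~power is left, so power = False.
In (door | lock) only door is left, so door = True.
Check each clause:
  (~lock): ~lock holds.
  (~busy): ~busy holds.
  (~busy | door | ~lock | ~power): ~busy holds.
  (lock | ~power): ~power holds.
  (door | lock): door holds.
  (busy | ~door | ~lock | ~power): ~lock holds.
  (~busy | door | ~lock): ~busy holds.
  (door | lock | power): door holds.
All clauses satisfied.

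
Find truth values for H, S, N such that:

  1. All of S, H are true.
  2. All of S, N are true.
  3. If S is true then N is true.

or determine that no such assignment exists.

H = True, S = True, N = True

  (1) {S, H}: all 2 true ✓
  (2) {S, N}: all 2 true ✓
  (3) S=T ⇒ N: T ✓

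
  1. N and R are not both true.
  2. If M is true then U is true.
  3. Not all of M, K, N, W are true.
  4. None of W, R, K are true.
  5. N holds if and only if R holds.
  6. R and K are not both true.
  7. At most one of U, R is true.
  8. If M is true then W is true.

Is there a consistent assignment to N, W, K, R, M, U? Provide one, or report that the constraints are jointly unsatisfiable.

N: False, W: False, K: False, R: False, M: False, U: False

  (1) N=F, R=F — not both ✓
  (2) M=F ⇒ U: vacuous ✓
  (3) {M, K, N, W}: 0/4 true — not all ✓
  (4) {W, R, K}: 0 true — none ✓
  (5) N=F, R=F — same ✓
  (6) R=F, K=F — not both ✓
  (7) {U, R}: 0 true — at most one ✓
  (8) M=F ⇒ W: vacuous ✓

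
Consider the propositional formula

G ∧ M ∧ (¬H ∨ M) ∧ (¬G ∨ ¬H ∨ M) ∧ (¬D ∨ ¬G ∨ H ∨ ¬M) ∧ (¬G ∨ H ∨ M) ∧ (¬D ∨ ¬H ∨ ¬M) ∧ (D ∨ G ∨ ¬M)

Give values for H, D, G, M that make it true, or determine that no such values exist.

H=T, D=F, G=T, M=T

Unit clause (G) forces G = True.
Unit clause (M) forces M = True.
Set H = True.
  then (¬D ∨ ¬H ∨ ¬M) forces D = False.
All clauses satisfied.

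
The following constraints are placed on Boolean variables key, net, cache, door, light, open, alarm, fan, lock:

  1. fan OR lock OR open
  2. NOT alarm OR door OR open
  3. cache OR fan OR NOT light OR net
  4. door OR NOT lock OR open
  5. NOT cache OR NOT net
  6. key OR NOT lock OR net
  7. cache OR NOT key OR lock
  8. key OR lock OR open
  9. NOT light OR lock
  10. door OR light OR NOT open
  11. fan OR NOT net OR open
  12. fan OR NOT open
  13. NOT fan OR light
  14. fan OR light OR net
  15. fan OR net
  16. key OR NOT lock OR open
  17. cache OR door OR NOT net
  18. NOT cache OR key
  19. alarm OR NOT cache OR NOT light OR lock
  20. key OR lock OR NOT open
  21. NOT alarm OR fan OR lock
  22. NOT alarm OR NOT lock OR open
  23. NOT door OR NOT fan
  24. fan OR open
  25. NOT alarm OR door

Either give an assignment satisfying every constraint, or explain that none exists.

key = True; net = False; cache = False; door = False; light = True; open = True; alarm = False; fan = True; lock = True

Set key = True.
Set net = False.
  then (fan OR net) forces fan = True.
  then (NOT door OR NOT fan) forces door = False.
  then (NOT alarm OR door) forces alarm = False.
  then (NOT fan OR light) forces light = True.
  then (NOT light OR lock) forces lock = True.
  then (door OR NOT lock OR open) forces open = True.
Set cache = False.
All clauses satisfied.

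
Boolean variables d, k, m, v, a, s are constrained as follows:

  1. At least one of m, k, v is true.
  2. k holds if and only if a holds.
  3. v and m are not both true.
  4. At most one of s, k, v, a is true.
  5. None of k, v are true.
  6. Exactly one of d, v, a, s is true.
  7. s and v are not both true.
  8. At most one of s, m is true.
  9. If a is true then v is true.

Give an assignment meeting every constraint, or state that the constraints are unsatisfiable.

d = True, k = False, m = True, v = False, a = False, s = False

  (1) {m, k, v}: 1 true — at least one ✓
  (2) k=F, a=F — same ✓
  (3) v=F, m=T — not both ✓
  (4) {s, k, v, a}: 0 true — at most one ✓
  (5) {k, v}: 0 true — none ✓
  (6) {d, v, a, s}: 1 true — exactly one ✓
  (7) s=F, v=F — not both ✓
  (8) {s, m}: 1 true — at most one ✓
  (9) a=F ⇒ v: vacuous ✓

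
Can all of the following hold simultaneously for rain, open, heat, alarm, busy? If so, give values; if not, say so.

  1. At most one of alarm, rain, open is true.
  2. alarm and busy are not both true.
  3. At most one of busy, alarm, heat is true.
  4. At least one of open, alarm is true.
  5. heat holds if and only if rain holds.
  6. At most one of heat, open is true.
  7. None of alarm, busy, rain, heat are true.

rain=F, open=T, heat=F, alarm=F, busy=F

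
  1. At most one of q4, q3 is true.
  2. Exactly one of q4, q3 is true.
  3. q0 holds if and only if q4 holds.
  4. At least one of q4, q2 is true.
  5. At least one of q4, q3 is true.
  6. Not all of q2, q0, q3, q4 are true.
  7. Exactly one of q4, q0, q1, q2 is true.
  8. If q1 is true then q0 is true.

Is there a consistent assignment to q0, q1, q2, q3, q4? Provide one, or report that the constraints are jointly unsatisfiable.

q0 = False, q1 = False, q2 = True, q3 = True, q4 = False

  (1) {q4, q3}: 1 true — at most one ✓
  (2) {q4, q3}: 1 true — exactly one ✓
  (3) q0=F, q4=F — same ✓
  (4) {q4, q2}: 1 true — at least one ✓
  (5) {q4, q3}: 1 true — at least one ✓
  (6) {q2, q0, q3, q4}: 2/4 true — not all ✓
  (7) {q4, q0, q1, q2}: 1 true — exactly one ✓
  (8) q1=F ⇒ q0: vacuous ✓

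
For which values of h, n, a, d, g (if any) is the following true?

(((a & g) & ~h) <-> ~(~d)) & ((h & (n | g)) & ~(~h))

h: True; n: True; a: False; d: False; g: True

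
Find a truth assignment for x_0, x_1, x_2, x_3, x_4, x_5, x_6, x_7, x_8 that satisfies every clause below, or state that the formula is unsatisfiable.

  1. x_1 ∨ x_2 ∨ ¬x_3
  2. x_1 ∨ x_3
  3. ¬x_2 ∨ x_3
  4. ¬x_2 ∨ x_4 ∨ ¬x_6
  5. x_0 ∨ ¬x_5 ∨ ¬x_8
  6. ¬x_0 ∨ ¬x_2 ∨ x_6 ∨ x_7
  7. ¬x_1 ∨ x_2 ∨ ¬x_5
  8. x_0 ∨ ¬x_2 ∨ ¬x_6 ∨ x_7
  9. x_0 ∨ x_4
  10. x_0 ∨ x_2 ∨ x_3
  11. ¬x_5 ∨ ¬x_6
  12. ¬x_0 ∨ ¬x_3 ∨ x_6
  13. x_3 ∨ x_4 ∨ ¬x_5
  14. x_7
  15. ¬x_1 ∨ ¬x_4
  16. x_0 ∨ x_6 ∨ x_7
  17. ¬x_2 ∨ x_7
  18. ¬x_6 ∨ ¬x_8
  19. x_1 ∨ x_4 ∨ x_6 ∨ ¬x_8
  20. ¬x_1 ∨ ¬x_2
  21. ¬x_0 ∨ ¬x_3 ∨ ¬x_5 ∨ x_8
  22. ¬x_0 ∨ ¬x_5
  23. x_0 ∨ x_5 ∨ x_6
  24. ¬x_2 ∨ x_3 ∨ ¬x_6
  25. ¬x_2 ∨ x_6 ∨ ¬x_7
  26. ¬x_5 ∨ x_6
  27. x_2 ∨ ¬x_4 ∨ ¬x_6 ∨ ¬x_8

x_0 = True; x_1 = False; x_2 = True; x_3 = True; x_4 = True; x_5 = False; x_6 = True; x_7 = True; x_8 = False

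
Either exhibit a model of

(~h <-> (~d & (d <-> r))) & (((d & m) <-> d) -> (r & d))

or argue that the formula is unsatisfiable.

d = True, m = False, r = False, h = True

  ~h <-> (~d & (d <-> r)) = True
    ~h = False
    ~d & (d <-> r) = False
      ~d = False
      d <-> r = False
  ((d & m) <-> d) -> (r & d) = True
    (d & m) <-> d = False
      d & m = False
    r & d = False
Both conjuncts True, so the formula holds.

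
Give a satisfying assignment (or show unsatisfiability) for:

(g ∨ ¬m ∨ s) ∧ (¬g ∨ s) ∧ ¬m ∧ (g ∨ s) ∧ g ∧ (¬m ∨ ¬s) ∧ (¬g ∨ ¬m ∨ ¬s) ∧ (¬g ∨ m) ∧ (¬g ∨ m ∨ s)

Unsatisfiable

Case m = True:
  Clause (¬m) is falsified — contradiction.
Case m = False:
  (g) forces g = True.
  Clause (¬g ∨ m) is falsified — contradiction.
Both cases fail, so the formula is unsatisfiable.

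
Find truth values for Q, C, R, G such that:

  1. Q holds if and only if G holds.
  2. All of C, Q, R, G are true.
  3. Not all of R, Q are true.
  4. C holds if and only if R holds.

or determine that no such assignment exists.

Case R = True:
  (2) forces C = True.
  (2) forces Q = True.
  Constraint (3) is violated (R=T, Q=T) — contradiction.
Case R = False:
  Constraint (2) is violated (R=F) — contradiction.
Both cases fail — unsatisfiable.

Unsatisfiable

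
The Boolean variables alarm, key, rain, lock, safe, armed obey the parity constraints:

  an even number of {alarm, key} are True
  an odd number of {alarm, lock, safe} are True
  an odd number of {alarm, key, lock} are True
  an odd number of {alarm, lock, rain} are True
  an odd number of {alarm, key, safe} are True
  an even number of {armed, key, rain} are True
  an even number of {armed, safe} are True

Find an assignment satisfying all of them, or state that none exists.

Adding constraints 1, 3, 4, 5, 6, 7 mod 2: every variable appears an even number of times on the left, so the left side is 0.
But the right sides sum to 1 (mod 2). 0 ≠ 1 — the system is inconsistent.

The formula is unsatisfiable.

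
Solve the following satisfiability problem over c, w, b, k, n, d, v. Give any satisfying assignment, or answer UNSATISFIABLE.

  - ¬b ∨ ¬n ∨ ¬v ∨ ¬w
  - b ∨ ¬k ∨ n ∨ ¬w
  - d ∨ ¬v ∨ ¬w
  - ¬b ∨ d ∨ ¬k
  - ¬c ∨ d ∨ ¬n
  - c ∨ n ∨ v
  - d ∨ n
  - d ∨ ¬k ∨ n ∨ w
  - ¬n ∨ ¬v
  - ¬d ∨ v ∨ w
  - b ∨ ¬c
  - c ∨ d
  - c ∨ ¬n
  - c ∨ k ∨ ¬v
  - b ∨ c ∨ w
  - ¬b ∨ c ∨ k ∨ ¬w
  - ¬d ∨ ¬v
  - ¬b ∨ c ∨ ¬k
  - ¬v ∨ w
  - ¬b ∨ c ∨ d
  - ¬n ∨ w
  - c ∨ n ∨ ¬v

Set c = True.
  then (b ∨ ¬c) forces b = True.
Try w = False:
  (¬v ∨ w) forces v = False.
  (¬d ∨ v ∨ w) forces d = False.
  (¬b ∨ d ∨ ¬k) forces k = False.
  (¬c ∨ d ∨ ¬n) forces n = False.
  clause (d ∨ n) is falsified — backtrack.
So w = True.
Set k = True.
  then (¬b ∨ d ∨ ¬k) forces d = True.
  then (¬d ∨ ¬v) forces v = False.
Set n = True.
All clauses satisfied.

c=T, w=T, b=T, k=T, n=T, d=T, v=F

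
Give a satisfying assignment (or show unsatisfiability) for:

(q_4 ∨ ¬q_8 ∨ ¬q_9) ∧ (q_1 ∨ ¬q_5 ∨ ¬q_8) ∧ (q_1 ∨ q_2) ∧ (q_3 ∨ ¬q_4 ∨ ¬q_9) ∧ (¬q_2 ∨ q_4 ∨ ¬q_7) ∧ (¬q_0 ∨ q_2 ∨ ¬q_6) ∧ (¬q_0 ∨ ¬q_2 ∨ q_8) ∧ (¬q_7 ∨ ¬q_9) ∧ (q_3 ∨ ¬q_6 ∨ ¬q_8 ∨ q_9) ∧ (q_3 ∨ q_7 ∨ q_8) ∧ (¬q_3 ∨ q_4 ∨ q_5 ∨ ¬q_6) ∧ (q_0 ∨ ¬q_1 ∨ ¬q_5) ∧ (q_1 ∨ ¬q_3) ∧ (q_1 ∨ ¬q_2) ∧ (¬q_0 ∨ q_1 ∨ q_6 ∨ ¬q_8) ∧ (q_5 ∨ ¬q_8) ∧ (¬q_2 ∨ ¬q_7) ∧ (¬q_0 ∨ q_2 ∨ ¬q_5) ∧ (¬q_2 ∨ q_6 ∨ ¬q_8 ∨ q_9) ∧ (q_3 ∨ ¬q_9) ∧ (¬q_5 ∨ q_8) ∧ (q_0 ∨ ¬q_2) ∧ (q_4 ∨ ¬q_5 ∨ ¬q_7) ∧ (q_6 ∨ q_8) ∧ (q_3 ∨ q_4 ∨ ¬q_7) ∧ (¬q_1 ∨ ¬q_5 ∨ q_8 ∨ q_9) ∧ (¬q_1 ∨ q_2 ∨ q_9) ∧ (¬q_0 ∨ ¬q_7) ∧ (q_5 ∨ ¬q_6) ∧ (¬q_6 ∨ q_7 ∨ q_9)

Set q_0 = True.
  then (¬q_0 ∨ ¬q_7) forces q_7 = False.
Try q_1 = False:
  (q_1 ∨ q_2) forces q_2 = True.
  clause (q_1 ∨ ¬q_2) is falsified — backtrack.
So q_1 = True.
Set q_2 = True.
  then (¬q_0 ∨ ¬q_2 ∨ q_8) forces q_8 = True.
  then (q_5 ∨ ¬q_8) forces q_5 = True.
Set q_3 = True.
Set q_4 = True.
Set q_6 = False.
  then (¬q_2 ∨ q_6 ∨ ¬q_8 ∨ q_9) forces q_9 = True.
All clauses satisfied.

q_0 = True; q_1 = True; q_2 = True; q_3 = True; q_4 = True; q_5 = True; q_6 = False; q_7 = False; q_8 = True; q_9 = True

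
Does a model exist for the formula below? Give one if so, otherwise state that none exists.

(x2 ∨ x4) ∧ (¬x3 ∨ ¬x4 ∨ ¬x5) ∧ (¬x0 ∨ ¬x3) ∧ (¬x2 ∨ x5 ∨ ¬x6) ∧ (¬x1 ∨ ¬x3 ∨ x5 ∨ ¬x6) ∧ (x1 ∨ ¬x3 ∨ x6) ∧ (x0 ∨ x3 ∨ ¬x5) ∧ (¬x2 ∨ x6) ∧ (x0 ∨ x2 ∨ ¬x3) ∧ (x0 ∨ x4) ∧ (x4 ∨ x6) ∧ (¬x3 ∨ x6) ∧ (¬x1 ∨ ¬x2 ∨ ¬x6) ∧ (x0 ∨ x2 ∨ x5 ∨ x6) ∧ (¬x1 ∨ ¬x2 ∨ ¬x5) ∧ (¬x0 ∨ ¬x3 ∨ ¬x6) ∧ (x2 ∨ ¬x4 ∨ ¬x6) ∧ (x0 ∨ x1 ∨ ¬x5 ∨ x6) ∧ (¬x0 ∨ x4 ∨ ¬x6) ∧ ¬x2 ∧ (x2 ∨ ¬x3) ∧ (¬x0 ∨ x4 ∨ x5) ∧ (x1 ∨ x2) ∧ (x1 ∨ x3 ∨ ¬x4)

Unit clause (¬x2) forces x2 = False.
In (x2 ∨ ¬x3) only ¬x3 is left, so x3 = False.
In (x1 ∨ x2) only x1 is left, so x1 = True.
In (x2 ∨ x4) only x4 is left, so x4 = True.
In (x2 ∨ ¬x4 ∨ ¬x6) only ¬x6 is left, so x6 = False.
Set x0 = True.
Set x5 = False.
All clauses satisfied.

x0 = True, x1 = True, x2 = False, x3 = False, x4 = True, x5 = False, x6 = False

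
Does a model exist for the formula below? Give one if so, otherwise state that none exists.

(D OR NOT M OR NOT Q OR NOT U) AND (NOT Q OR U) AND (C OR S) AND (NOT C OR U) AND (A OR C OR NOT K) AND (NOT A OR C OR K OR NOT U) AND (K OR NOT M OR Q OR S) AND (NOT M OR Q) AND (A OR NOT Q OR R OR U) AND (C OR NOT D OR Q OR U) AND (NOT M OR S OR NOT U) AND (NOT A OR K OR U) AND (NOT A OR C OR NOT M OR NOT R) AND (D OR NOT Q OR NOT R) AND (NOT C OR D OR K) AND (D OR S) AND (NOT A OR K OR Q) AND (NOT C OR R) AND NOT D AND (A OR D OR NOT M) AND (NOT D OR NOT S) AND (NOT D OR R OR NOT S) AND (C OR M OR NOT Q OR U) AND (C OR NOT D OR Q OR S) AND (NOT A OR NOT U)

Unit clause (NOT D) forces D = False.
In (D OR S) only S is left, so S = True.
Try M = True:
  (NOT M OR Q) forces Q = True.
  (D OR NOT M OR NOT Q OR NOT U) forces U = False.
  clause (NOT Q OR U) is falsified — backtrack.
So M = False.
Set A = False.
Set U = False.
  then (NOT Q OR U) forces Q = False.
  then (NOT C OR U) forces C = False.
  then (A OR C OR NOT K) forces K = False.
Set R = False.
All clauses satisfied.

S=T, M=F, A=F, U=F, K=F, R=F, C=F, Q=F, D=F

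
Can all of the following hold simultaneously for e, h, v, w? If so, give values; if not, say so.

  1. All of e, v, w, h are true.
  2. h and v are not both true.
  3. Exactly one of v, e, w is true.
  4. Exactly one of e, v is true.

UNSATISFIABLE

Case e = True:
  (1) forces v = True.
  Constraint (3) is violated (v=T, e=T) — contradiction.
Case e = False:
  Constraint (1) is violated (e=F) — contradiction.
Both cases fail — unsatisfiable.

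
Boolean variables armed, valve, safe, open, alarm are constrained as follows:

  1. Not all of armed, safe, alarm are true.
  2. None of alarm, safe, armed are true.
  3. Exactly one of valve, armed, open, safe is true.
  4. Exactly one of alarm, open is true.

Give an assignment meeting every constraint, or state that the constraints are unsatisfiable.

armed=F, valve=F, safe=F, open=T, alarm=F

  (1) {armed, safe, alarm}: 0/3 true — not all ✓
  (2) {alarm, safe, armed}: 0 true — none ✓
  (3) {valve, armed, open, safe}: 1 true — exactly one ✓
  (4) {alarm, open}: 1 true — exactly one ✓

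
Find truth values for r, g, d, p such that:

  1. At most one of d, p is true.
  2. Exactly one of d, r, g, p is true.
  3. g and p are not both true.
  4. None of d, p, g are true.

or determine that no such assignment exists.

r: True, g: False, d: False, p: False

  (1) {d, p}: 0 true — at most one ✓
  (2) {d, r, g, p}: 1 true — exactly one ✓
  (3) g=F, p=F — not both ✓
  (4) {d, p, g}: 0 true — none ✓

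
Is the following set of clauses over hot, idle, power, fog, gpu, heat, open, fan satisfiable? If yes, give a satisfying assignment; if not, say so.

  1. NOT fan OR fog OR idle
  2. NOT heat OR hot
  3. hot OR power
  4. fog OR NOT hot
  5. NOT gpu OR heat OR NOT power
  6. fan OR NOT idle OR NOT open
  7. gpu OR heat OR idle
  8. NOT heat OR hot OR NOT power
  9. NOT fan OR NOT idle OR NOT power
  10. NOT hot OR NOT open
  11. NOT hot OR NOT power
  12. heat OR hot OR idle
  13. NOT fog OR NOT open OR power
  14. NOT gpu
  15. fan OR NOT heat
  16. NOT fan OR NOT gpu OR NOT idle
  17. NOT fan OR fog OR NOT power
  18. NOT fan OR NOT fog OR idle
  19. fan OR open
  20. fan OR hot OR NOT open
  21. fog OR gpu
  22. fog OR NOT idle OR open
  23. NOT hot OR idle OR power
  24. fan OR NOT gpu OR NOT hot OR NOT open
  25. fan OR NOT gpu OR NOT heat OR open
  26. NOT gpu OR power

Unit clause (NOT gpu) forces gpu = False.
In (fog OR gpu) only fog is left, so fog = True.
Set hot = True.
  then (NOT hot OR NOT open) forces open = False.
  then (NOT hot OR NOT power) forces power = False.
  then (fan OR open) forces fan = True.
  then (NOT hot OR idle OR power) forces idle = True.
Set heat = True.
All clauses satisfied.

hot=T; idle=T; power=F; fog=T; gpu=F; heat=T; open=F; fan=T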